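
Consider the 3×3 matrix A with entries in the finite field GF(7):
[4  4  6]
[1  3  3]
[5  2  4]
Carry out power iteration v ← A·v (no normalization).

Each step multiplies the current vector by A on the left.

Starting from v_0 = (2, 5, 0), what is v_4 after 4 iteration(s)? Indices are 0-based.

v_4 = (2, 6, 0)

v_0 = (2, 5, 0).
v_1 = A·v_0 = (0, 3, 6).
v_2 = A·v_1 = (6, 6, 2).
v_3 = A·v_2 = (4, 2, 1).
v_4 = A·v_3 = (2, 6, 0).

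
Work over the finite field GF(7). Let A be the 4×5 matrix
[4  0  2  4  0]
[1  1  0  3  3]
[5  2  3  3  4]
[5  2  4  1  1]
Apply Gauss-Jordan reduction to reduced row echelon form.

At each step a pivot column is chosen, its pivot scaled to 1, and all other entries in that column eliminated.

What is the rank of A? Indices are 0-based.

rank = 4

step 1: normalize row 0 (÷4) = (1, 0, 4, 1, 0)
  row 1: subtract 1×row0 = (0, 1, 3, 2, 3)
  row 2: subtract 5×row0 = (0, 2, 4, 5, 4)
  row 3: subtract 5×row0 = (0, 2, 5, 3, 1)
step 2: normalize row 1 (÷1) = (0, 1, 3, 2, 3)
  row 2: subtract 2×row1 = (0, 0, 5, 1, 5)
  row 3: subtract 2×row1 = (0, 0, 6, 6, 2)
step 3: normalize row 2 (÷5) = (0, 0, 1, 3, 1)
  row 0: subtract 4×row2 = (1, 0, 0, 3, 3)
  row 1: subtract 3×row2 = (0, 1, 0, 0, 0)
  row 3: subtract 6×row2 = (0, 0, 0, 2, 3)
step 4: normalize row 3 (÷2) = (0, 0, 0, 1, 5)
  row 0: subtract 3×row3 = (1, 0, 0, 0, 2)
  row 2: subtract 3×row3 = (0, 0, 1, 0, 0)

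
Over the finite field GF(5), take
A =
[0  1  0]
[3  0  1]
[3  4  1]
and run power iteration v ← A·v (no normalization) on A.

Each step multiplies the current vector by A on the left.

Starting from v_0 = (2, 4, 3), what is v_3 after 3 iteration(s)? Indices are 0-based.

v_3 = (2, 0, 3)

v_0 = (2, 4, 3).
v_1 = A·v_0 = (4, 4, 0).
v_2 = A·v_1 = (4, 2, 3).
v_3 = A·v_2 = (2, 0, 3).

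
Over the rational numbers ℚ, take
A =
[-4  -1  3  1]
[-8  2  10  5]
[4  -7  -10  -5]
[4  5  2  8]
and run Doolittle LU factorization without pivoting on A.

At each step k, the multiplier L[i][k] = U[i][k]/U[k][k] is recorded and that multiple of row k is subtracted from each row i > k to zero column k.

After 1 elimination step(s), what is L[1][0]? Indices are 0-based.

Step 1: pivot at (0,0) is -4.
  row1 ← row1 − (2)·row0  ⇒  L[1][0]=2, U row1=(0, 4, 4, 3)
  row2 ← row2 − (-1)·row0  ⇒  L[2][0]=-1, U row2=(0, -8, -7, -4)
  row3 ← row3 − (-1)·row0  ⇒  L[3][0]=-1, U row3=(0, 4, 5, 9)

L[1][0] = 2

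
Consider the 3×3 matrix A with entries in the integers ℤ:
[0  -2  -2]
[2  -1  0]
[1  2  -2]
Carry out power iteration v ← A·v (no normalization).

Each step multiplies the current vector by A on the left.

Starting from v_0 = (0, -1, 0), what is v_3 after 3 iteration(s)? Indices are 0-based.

v_3 = (-22, 1, -8)

v_0 = (0, -1, 0).
v_1 = A·v_0 = (2, 1, -2).
v_2 = A·v_1 = (2, 3, 8).
v_3 = A·v_2 = (-22, 1, -8).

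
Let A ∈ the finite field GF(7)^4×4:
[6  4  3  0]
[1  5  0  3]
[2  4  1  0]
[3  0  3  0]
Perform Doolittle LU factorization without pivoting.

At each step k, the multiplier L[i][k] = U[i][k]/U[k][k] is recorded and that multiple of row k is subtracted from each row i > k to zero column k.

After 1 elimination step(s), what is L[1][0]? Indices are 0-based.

[col 0] pivot 6
  R1 -= 6*R0 → (0, 2, 3, 3)  (L[1][0] := 6)
  R2 -= 5*R0 → (0, 5, 0, 0)  (L[2][0] := 5)
  R3 -= 4*R0 → (0, 5, 5, 0)  (L[3][0] := 4)

L[1][0] = 6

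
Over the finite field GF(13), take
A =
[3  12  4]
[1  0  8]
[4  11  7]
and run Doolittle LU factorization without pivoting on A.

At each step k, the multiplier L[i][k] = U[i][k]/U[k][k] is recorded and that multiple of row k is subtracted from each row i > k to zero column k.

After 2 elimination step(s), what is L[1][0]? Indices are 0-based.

[col 0] pivot 3
  R1 -= 9*R0 → (0, 9, 11)  (L[1][0] := 9)
  R2 -= 10*R0 → (0, 8, 6)  (L[2][0] := 10)
[col 1] pivot 9
  R2 -= 11*R1 → (0, 0, 2)  (L[2][1] := 11)

L[1][0] = 9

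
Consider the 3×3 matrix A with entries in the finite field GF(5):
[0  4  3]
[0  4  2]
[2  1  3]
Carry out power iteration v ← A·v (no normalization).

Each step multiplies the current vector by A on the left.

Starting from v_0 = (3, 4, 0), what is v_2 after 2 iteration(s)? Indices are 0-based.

v_2 = (4, 4, 3)

v_0 = (3, 4, 0).
v_1 = A·v_0 = (1, 1, 0).
v_2 = A·v_1 = (4, 4, 3).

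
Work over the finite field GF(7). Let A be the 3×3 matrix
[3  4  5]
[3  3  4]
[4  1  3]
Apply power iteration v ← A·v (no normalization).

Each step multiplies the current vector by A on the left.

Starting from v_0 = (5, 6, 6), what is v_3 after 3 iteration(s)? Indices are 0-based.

v_3 = (3, 6, 5)

v_0 = (5, 6, 6).
v_1 = A·v_0 = (6, 1, 2).
v_2 = A·v_1 = (4, 1, 3).
v_3 = A·v_2 = (3, 6, 5).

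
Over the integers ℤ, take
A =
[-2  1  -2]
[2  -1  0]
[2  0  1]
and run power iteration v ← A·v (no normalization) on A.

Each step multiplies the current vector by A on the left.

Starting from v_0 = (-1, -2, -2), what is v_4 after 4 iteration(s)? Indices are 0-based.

v_0 = (-1, -2, -2).
v_1 = A·v_0 = (4, 0, -4).
v_2 = A·v_1 = (0, 8, 4).
v_3 = A·v_2 = (0, -8, 4).
v_4 = A·v_3 = (-16, 8, 4).

v_4 = (-16, 8, 4)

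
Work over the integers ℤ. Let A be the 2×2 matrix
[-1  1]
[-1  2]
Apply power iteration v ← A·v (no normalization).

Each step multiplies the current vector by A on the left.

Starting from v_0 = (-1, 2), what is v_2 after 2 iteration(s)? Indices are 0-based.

v_2 = (2, 7)

v_0 = (-1, 2).
v_1 = A·v_0 = (3, 5).
v_2 = A·v_1 = (2, 7).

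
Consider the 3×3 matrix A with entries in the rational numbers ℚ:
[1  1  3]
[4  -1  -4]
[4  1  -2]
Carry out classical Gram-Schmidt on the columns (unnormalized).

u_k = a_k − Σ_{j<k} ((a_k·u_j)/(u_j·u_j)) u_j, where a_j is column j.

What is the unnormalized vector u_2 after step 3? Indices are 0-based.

u_2 = (88/49, 33/49, -55/49)

Step 1: u_0 = a_0 = (1, 4, 4).
Step 2: u_1 = a_1 − (1/33)·u_0 = (32/33, -37/33, 29/33).
Step 3: u_2 = a_2 − (-7/11)·u_0 − (93/49)·u_1 = (88/49, 33/49, -55/49).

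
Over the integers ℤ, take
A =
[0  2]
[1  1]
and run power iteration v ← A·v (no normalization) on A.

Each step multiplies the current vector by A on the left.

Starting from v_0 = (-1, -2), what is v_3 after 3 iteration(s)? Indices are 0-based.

v_0 = (-1, -2).
v_1 = A·v_0 = (-4, -3).
v_2 = A·v_1 = (-6, -7).
v_3 = A·v_2 = (-14, -13).

v_3 = (-14, -13)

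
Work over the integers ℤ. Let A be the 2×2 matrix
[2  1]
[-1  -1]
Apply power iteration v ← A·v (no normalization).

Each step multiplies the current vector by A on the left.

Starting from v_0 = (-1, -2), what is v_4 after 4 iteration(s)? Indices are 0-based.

v_0 = (-1, -2).
v_1 = A·v_0 = (-4, 3).
v_2 = A·v_1 = (-5, 1).
v_3 = A·v_2 = (-9, 4).
v_4 = A·v_3 = (-14, 5).

v_4 = (-14, 5)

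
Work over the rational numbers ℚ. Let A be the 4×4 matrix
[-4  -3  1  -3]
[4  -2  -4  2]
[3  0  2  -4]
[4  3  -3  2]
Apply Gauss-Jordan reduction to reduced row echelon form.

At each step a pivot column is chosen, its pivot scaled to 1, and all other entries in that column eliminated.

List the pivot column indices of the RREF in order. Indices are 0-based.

[1] R0 /= -4  ⇒  (1, 3/4, -1/4, 3/4)
     R1 -= 4·R0  ⇒  (0, -5, -3, -1)
     R2 -= 3·R0  ⇒  (0, -9/4, 11/4, -25/4)
     R3 -= 4·R0  ⇒  (0, 0, -2, -1)
[2] R1 /= -5  ⇒  (0, 1, 3/5, 1/5)
     R0 -= 3/4·R1  ⇒  (1, 0, -7/10, 3/5)
     R2 -= -9/4·R1  ⇒  (0, 0, 41/10, -29/5)
[3] R2 /= 41/10  ⇒  (0, 0, 1, -58/41)
     R0 -= -7/10·R2  ⇒  (1, 0, 0, -16/41)
     R1 -= 3/5·R2  ⇒  (0, 1, 0, 43/41)
     R3 -= -2·R2  ⇒  (0, 0, 0, -157/41)
[4] R3 /= -157/41  ⇒  (0, 0, 0, 1)
     R0 -= -16/41·R3  ⇒  (1, 0, 0, 0)
     R1 -= 43/41·R3  ⇒  (0, 1, 0, 0)
     R2 -= -58/41·R3  ⇒  (0, 0, 1, 0)

pivot columns: 0, 1, 2, 3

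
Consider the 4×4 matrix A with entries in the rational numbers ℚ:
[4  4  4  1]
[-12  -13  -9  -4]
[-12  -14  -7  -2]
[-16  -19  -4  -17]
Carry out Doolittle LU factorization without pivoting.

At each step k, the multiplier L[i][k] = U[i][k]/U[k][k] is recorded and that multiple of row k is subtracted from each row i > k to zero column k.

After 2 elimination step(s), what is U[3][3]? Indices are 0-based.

U[3][3] = -10

k=0: U[0][0]=4
  eliminate (1,0): mult=-3, new row 1: (0, -1, 3, -1); set L[1][0]=-3
  eliminate (2,0): mult=-3, new row 2: (0, -2, 5, 1); set L[2][0]=-3
  eliminate (3,0): mult=-4, new row 3: (0, -3, 12, -13); set L[3][0]=-4
k=1: U[1][1]=-1
  eliminate (2,1): mult=2, new row 2: (0, 0, -1, 3); set L[2][1]=2
  eliminate (3,1): mult=3, new row 3: (0, 0, 3, -10); set L[3][1]=3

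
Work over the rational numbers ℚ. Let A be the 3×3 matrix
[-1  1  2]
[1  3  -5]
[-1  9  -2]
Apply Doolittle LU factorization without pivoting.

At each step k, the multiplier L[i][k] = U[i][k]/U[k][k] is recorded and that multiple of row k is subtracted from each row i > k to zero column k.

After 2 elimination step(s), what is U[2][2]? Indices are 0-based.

[col 0] pivot -1
  R1 -= -1*R0 → (0, 4, -3)  (L[1][0] := -1)
  R2 -= 1*R0 → (0, 8, -4)  (L[2][0] := 1)
[col 1] pivot 4
  R2 -= 2*R1 → (0, 0, 2)  (L[2][1] := 2)

U[2][2] = 2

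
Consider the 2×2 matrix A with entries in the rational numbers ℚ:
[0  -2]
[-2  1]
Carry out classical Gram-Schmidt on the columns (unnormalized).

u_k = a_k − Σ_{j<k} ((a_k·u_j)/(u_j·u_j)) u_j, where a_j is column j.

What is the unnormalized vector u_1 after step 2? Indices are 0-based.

u_1 = (-2, 0)

Step 1: u_0 = a_0 = (0, -2).
Step 2: u_1 = a_1 − (-1/2)·u_0 = (-2, 0).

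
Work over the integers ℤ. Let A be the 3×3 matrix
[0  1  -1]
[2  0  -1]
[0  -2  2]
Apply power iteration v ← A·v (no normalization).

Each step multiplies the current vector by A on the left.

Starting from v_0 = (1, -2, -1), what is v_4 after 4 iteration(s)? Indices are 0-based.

v_4 = (0, -8, 0)

v_0 = (1, -2, -1).
v_1 = A·v_0 = (-1, 3, 2).
v_2 = A·v_1 = (1, -4, -2).
v_3 = A·v_2 = (-2, 4, 4).
v_4 = A·v_3 = (0, -8, 0).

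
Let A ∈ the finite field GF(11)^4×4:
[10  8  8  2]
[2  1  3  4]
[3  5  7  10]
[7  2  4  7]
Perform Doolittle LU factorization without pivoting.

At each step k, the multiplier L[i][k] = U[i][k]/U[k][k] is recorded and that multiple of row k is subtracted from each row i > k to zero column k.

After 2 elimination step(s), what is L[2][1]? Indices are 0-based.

L[2][1] = 3

[col 0] pivot 10
  R1 -= 9*R0 → (0, 6, 8, 8)  (L[1][0] := 9)
  R2 -= 8*R0 → (0, 7, 9, 5)  (L[2][0] := 8)
  R3 -= 4*R0 → (0, 3, 5, 10)  (L[3][0] := 4)
[col 1] pivot 6
  R2 -= 3*R1 → (0, 0, 7, 3)  (L[2][1] := 3)
  R3 -= 6*R1 → (0, 0, 1, 6)  (L[3][1] := 6)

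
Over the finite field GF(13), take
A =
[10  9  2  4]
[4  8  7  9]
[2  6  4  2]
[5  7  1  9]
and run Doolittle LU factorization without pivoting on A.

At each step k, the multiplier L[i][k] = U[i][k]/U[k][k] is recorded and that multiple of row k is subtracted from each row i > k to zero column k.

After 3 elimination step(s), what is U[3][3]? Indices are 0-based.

k=0: U[0][0]=10
  eliminate (1,0): mult=3, new row 1: (0, 7, 1, 10); set L[1][0]=3
  eliminate (2,0): mult=8, new row 2: (0, 12, 1, 9); set L[2][0]=8
  eliminate (3,0): mult=7, new row 3: (0, 9, 0, 7); set L[3][0]=7
k=1: U[1][1]=7
  eliminate (2,1): mult=11, new row 2: (0, 0, 3, 3); set L[2][1]=11
  eliminate (3,1): mult=5, new row 3: (0, 0, 8, 9); set L[3][1]=5
k=2: U[2][2]=3
  eliminate (3,2): mult=7, new row 3: (0, 0, 0, 1); set L[3][2]=7

U[3][3] = 1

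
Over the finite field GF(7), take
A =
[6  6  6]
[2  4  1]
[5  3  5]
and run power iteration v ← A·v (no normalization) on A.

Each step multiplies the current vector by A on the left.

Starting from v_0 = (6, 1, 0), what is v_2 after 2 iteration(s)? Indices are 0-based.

v_2 = (0, 6, 3)

v_0 = (6, 1, 0).
v_1 = A·v_0 = (0, 2, 5).
v_2 = A·v_1 = (0, 6, 3).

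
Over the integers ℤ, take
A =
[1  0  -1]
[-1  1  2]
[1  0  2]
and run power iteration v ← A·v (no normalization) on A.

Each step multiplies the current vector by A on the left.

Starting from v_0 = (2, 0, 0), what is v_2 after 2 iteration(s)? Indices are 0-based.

v_2 = (0, 0, 6)

v_0 = (2, 0, 0).
v_1 = A·v_0 = (2, -2, 2).
v_2 = A·v_1 = (0, 0, 6).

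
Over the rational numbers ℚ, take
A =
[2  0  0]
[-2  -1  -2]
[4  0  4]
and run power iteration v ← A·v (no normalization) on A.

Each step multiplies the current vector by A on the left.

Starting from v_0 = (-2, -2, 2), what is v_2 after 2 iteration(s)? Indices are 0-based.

v_0 = (-2, -2, 2).
v_1 = A·v_0 = (-4, 2, 0).
v_2 = A·v_1 = (-8, 6, -16).

v_2 = (-8, 6, -16)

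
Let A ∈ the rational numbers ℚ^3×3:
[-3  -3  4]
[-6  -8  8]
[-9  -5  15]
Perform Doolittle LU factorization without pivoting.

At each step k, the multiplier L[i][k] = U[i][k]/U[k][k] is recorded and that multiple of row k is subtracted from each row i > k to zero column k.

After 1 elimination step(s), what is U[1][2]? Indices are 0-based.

[col 0] pivot -3
  R1 -= 2*R0 → (0, -2, 0)  (L[1][0] := 2)
  R2 -= 3*R0 → (0, 4, 3)  (L[2][0] := 3)

U[1][2] = 0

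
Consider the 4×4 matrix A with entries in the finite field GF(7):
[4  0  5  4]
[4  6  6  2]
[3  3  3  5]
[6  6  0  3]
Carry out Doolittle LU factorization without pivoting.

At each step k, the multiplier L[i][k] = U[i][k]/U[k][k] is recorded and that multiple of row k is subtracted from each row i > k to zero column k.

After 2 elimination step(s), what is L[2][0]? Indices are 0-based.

Step 1: pivot at (0,0) is 4.
  row1 ← row1 − (1)·row0  ⇒  L[1][0]=1, U row1=(0, 6, 1, 5)
  row2 ← row2 − (6)·row0  ⇒  L[2][0]=6, U row2=(0, 3, 1, 2)
  row3 ← row3 − (5)·row0  ⇒  L[3][0]=5, U row3=(0, 6, 3, 4)
Step 2: pivot at (1,1) is 6.
  row2 ← row2 − (4)·row1  ⇒  L[2][1]=4, U row2=(0, 0, 4, 3)
  row3 ← row3 − (1)·row1  ⇒  L[3][1]=1, U row3=(0, 0, 2, 6)

L[2][0] = 6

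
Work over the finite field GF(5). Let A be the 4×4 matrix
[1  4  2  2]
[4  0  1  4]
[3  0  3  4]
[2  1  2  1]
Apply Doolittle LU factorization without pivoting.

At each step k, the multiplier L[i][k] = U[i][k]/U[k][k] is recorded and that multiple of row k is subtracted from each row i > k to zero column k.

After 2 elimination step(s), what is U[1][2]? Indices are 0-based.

k=0: U[0][0]=1
  eliminate (1,0): mult=4, new row 1: (0, 4, 3, 1); set L[1][0]=4
  eliminate (2,0): mult=3, new row 2: (0, 3, 2, 3); set L[2][0]=3
  eliminate (3,0): mult=2, new row 3: (0, 3, 3, 2); set L[3][0]=2
k=1: U[1][1]=4
  eliminate (2,1): mult=2, new row 2: (0, 0, 1, 1); set L[2][1]=2
  eliminate (3,1): mult=2, new row 3: (0, 0, 2, 0); set L[3][1]=2

U[1][2] = 3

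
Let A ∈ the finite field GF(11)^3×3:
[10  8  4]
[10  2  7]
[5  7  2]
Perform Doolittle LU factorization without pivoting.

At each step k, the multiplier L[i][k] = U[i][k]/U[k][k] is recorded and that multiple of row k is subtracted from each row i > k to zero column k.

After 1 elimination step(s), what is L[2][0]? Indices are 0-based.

L[2][0] = 6

[col 0] pivot 10
  R1 -= 1*R0 → (0, 5, 3)  (L[1][0] := 1)
  R2 -= 6*R0 → (0, 3, 0)  (L[2][0] := 6)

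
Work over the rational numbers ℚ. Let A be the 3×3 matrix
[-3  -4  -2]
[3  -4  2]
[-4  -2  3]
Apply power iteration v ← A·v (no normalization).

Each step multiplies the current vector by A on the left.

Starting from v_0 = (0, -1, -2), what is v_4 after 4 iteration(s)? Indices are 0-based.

v_0 = (0, -1, -2).
v_1 = A·v_0 = (8, 0, -4).
v_2 = A·v_1 = (-16, 16, -44).
v_3 = A·v_2 = (72, -200, -100).
v_4 = A·v_3 = (784, 816, -188).

v_4 = (784, 816, -188)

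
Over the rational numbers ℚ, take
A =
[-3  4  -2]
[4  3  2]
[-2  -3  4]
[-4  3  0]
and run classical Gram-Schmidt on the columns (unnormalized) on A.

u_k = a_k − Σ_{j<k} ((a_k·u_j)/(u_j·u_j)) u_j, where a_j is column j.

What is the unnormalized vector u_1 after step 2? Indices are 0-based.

Step 1: u_0 = a_0 = (-3, 4, -2, -4).
Step 2: u_1 = a_1 − (-2/15)·u_0 = (18/5, 53/15, -49/15, 37/15).

u_1 = (18/5, 53/15, -49/15, 37/15)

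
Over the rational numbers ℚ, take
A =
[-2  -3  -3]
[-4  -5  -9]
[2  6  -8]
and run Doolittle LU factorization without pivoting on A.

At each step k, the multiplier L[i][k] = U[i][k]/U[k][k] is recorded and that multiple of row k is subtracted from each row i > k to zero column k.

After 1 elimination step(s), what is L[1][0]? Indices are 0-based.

k=0: U[0][0]=-2
  eliminate (1,0): mult=2, new row 1: (0, 1, -3); set L[1][0]=2
  eliminate (2,0): mult=-1, new row 2: (0, 3, -11); set L[2][0]=-1

L[1][0] = 2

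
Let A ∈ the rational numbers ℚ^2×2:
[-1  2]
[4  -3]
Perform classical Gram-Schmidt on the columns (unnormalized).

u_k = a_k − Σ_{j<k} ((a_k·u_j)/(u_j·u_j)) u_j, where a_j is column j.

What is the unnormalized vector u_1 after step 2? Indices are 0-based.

Step 1: u_0 = a_0 = (-1, 4).
Step 2: u_1 = a_1 − (-14/17)·u_0 = (20/17, 5/17).

u_1 = (20/17, 5/17)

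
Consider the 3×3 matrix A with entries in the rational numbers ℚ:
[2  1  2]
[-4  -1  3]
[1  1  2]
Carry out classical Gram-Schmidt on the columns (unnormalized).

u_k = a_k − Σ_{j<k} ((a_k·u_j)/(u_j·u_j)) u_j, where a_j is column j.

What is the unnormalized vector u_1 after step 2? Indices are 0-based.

Step 1: u_0 = a_0 = (2, -4, 1).
Step 2: u_1 = a_1 − (1/3)·u_0 = (1/3, 1/3, 2/3).

u_1 = (1/3, 1/3, 2/3)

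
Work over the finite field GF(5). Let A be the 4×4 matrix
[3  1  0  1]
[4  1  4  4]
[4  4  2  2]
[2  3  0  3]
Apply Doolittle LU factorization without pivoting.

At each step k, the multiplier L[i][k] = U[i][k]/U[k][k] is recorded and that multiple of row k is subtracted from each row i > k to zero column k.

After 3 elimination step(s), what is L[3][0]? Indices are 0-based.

Step 1: pivot at (0,0) is 3.
  row1 ← row1 − (3)·row0  ⇒  L[1][0]=3, U row1=(0, 3, 4, 1)
  row2 ← row2 − (3)·row0  ⇒  L[2][0]=3, U row2=(0, 1, 2, 4)
  row3 ← row3 − (4)·row0  ⇒  L[3][0]=4, U row3=(0, 4, 0, 4)
Step 2: pivot at (1,1) is 3.
  row2 ← row2 − (2)·row1  ⇒  L[2][1]=2, U row2=(0, 0, 4, 2)
  row3 ← row3 − (3)·row1  ⇒  L[3][1]=3, U row3=(0, 0, 3, 1)
Step 3: pivot at (2,2) is 4.
  row3 ← row3 − (2)·row2  ⇒  L[3][2]=2, U row3=(0, 0, 0, 2)

L[3][0] = 4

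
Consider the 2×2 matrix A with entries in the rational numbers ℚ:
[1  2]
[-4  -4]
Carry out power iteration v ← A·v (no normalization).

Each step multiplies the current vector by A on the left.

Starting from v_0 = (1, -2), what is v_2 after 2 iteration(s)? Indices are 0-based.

v_0 = (1, -2).
v_1 = A·v_0 = (-3, 4).
v_2 = A·v_1 = (5, -4).

v_2 = (5, -4)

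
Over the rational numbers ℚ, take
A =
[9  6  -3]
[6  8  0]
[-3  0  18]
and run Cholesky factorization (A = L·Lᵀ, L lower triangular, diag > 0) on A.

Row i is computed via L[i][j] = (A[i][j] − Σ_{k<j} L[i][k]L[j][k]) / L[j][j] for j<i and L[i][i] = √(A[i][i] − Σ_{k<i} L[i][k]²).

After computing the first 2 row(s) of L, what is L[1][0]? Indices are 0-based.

Step 1: L[0][0] = √(9) = 3.
  L[1][0] = (6) / L[0][0] = 2.
Step 2: L[1][1] = √(4) = 2.

L[1][0] = 2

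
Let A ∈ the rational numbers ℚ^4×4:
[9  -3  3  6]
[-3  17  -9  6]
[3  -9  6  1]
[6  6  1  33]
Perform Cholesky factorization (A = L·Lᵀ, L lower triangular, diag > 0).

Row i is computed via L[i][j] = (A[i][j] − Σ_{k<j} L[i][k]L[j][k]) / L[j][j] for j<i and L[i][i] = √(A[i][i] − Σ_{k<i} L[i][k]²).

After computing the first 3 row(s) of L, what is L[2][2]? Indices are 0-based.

Step 1: L[0][0] = √(9) = 3.
  L[1][0] = (-3) / L[0][0] = -1.
Step 2: L[1][1] = √(16) = 4.
  L[2][0] = (3) / L[0][0] = 1.
  L[2][1] = (-8) / L[1][1] = -2.
Step 3: L[2][2] = √(1) = 1.

L[2][2] = 1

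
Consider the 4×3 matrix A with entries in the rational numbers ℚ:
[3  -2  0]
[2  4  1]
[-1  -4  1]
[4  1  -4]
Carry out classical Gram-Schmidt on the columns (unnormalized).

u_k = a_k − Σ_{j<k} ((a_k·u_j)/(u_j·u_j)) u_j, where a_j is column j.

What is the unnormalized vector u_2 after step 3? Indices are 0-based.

u_2 = (321/202, 192/101, 123/202, -201/101)

Step 1: u_0 = a_0 = (3, 2, -1, 4).
Step 2: u_1 = a_1 − (1/3)·u_0 = (-3, 10/3, -11/3, -1/3).
Step 3: u_2 = a_2 − (-1/2)·u_0 − (3/101)·u_1 = (321/202, 192/101, 123/202, -201/101).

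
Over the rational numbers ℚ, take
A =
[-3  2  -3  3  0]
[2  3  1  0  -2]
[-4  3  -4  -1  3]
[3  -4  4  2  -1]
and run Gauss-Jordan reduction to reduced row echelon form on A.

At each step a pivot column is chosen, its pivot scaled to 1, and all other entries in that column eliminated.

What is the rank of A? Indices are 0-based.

[1] R0 /= -3  ⇒  (1, -2/3, 1, -1, 0)
     R1 -= 2·R0  ⇒  (0, 13/3, -1, 2, -2)
     R2 -= -4·R0  ⇒  (0, 1/3, 0, -5, 3)
     R3 -= 3·R0  ⇒  (0, -2, 1, 5, -1)
[2] R1 /= 13/3  ⇒  (0, 1, -3/13, 6/13, -6/13)
     R0 -= -2/3·R1  ⇒  (1, 0, 11/13, -9/13, -4/13)
     R2 -= 1/3·R1  ⇒  (0, 0, 1/13, -67/13, 41/13)
     R3 -= -2·R1  ⇒  (0, 0, 7/13, 77/13, -25/13)
[3] R2 /= 1/13  ⇒  (0, 0, 1, -67, 41)
     R0 -= 11/13·R2  ⇒  (1, 0, 0, 56, -35)
     R1 -= -3/13·R2  ⇒  (0, 1, 0, -15, 9)
     R3 -= 7/13·R2  ⇒  (0, 0, 0, 42, -24)
[4] R3 /= 42  ⇒  (0, 0, 0, 1, -4/7)
     R0 -= 56·R3  ⇒  (1, 0, 0, 0, -3)
     R1 -= -15·R3  ⇒  (0, 1, 0, 0, 3/7)
     R2 -= -67·R3  ⇒  (0, 0, 1, 0, 19/7)

rank = 4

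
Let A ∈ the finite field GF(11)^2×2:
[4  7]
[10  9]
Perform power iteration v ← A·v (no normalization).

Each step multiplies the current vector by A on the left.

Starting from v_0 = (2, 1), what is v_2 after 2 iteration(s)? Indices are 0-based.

v_0 = (2, 1).
v_1 = A·v_0 = (4, 7).
v_2 = A·v_1 = (10, 4).

v_2 = (10, 4)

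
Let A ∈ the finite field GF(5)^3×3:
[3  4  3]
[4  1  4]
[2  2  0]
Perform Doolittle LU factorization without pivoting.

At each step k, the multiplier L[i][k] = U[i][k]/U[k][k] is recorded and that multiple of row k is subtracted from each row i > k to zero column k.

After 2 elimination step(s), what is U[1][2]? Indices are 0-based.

Step 1: pivot at (0,0) is 3.
  row1 ← row1 − (3)·row0  ⇒  L[1][0]=3, U row1=(0, 4, 0)
  row2 ← row2 − (4)·row0  ⇒  L[2][0]=4, U row2=(0, 1, 3)
Step 2: pivot at (1,1) is 4.
  row2 ← row2 − (4)·row1  ⇒  L[2][1]=4, U row2=(0, 0, 3)

U[1][2] = 0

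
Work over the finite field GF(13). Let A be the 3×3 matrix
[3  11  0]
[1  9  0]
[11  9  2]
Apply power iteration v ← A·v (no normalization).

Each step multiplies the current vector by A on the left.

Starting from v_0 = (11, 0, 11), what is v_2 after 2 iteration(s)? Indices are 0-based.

v_2 = (12, 2, 7)

v_0 = (11, 0, 11).
v_1 = A·v_0 = (7, 11, 0).
v_2 = A·v_1 = (12, 2, 7).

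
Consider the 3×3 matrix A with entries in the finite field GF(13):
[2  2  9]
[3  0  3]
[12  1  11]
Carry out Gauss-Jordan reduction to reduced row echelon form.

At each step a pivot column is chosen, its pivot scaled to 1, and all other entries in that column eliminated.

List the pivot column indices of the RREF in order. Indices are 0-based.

pivot columns: 0, 1, 2

[1] R0 /= 2  ⇒  (1, 1, 11)
     R1 -= 3·R0  ⇒  (0, 10, 9)
     R2 -= 12·R0  ⇒  (0, 2, 9)
[2] R1 /= 10  ⇒  (0, 1, 10)
     R0 -= 1·R1  ⇒  (1, 0, 1)
     R2 -= 2·R1  ⇒  (0, 0, 2)
[3] R2 /= 2  ⇒  (0, 0, 1)
     R0 -= 1·R2  ⇒  (1, 0, 0)
     R1 -= 10·R2  ⇒  (0, 1, 0)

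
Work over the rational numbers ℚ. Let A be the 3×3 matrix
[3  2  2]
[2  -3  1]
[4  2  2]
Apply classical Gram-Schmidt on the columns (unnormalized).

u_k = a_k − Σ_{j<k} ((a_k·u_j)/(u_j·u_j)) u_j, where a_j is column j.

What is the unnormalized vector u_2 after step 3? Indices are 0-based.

Step 1: u_0 = a_0 = (3, 2, 4).
Step 2: u_1 = a_1 − (8/29)·u_0 = (34/29, -103/29, 26/29).
Step 3: u_2 = a_2 − (16/29)·u_0 − (17/429)·u_1 = (128/429, 16/429, -8/33).

u_2 = (128/429, 16/429, -8/33)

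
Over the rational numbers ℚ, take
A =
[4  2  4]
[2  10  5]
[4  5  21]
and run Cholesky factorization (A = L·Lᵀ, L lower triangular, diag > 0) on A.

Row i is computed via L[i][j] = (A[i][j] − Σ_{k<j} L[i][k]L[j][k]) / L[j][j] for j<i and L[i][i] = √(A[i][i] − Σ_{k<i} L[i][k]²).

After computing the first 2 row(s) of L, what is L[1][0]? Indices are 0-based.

Step 1: L[0][0] = √(4) = 2.
  L[1][0] = (2) / L[0][0] = 1.
Step 2: L[1][1] = √(9) = 3.

L[1][0] = 1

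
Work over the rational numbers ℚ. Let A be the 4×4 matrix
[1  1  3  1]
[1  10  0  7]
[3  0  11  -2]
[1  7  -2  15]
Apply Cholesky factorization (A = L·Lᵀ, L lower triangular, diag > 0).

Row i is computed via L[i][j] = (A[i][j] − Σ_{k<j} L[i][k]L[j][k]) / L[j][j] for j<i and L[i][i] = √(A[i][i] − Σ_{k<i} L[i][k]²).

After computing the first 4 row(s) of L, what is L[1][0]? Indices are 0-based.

Step 1: L[0][0] = √(1) = 1.
  L[1][0] = (1) / L[0][0] = 1.
Step 2: L[1][1] = √(9) = 3.
  L[2][0] = (3) / L[0][0] = 3.
  L[2][1] = (-3) / L[1][1] = -1.
Step 3: L[2][2] = √(1) = 1.
  L[3][0] = (1) / L[0][0] = 1.
  L[3][1] = (6) / L[1][1] = 2.
  L[3][2] = (-3) / L[2][2] = -3.
Step 4: L[3][3] = √(1) = 1.

L[1][0] = 1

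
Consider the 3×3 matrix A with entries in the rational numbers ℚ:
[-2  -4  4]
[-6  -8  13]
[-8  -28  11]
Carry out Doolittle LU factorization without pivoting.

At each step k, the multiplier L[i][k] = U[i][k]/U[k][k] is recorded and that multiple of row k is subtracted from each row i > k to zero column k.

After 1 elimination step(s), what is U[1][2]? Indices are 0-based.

U[1][2] = 1

Step 1: pivot at (0,0) is -2.
  row1 ← row1 − (3)·row0  ⇒  L[1][0]=3, U row1=(0, 4, 1)
  row2 ← row2 − (4)·row0  ⇒  L[2][0]=4, U row2=(0, -12, -5)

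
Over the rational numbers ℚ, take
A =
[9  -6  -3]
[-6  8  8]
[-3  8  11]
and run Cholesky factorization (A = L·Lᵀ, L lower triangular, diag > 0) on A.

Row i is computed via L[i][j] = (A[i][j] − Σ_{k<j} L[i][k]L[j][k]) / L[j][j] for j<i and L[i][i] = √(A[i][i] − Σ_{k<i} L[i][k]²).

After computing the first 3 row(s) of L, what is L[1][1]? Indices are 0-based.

Step 1: L[0][0] = √(9) = 3.
  L[1][0] = (-6) / L[0][0] = -2.
Step 2: L[1][1] = √(4) = 2.
  L[2][0] = (-3) / L[0][0] = -1.
  L[2][1] = (6) / L[1][1] = 3.
Step 3: L[2][2] = √(1) = 1.

L[1][1] = 2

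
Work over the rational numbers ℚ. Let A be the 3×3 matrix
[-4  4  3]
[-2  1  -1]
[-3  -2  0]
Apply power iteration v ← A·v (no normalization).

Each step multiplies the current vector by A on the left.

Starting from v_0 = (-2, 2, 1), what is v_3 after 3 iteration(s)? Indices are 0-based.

v_3 = (-141, 132, 220)

v_0 = (-2, 2, 1).
v_1 = A·v_0 = (19, 5, 2).
v_2 = A·v_1 = (-50, -35, -67).
v_3 = A·v_2 = (-141, 132, 220).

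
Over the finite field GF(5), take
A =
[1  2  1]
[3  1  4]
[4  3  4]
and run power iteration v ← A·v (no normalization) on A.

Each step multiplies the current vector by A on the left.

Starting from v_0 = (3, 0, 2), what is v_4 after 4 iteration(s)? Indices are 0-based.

v_0 = (3, 0, 2).
v_1 = A·v_0 = (0, 2, 0).
v_2 = A·v_1 = (4, 2, 1).
v_3 = A·v_2 = (4, 3, 1).
v_4 = A·v_3 = (1, 4, 4).

v_4 = (1, 4, 4)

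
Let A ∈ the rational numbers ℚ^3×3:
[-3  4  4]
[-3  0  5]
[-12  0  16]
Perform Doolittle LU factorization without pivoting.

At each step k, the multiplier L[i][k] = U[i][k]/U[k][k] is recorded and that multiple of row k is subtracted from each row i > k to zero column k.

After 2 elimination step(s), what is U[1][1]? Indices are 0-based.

U[1][1] = -4

[col 0] pivot -3
  R1 -= 1*R0 → (0, -4, 1)  (L[1][0] := 1)
  R2 -= 4*R0 → (0, -16, 0)  (L[2][0] := 4)
[col 1] pivot -4
  R2 -= 4*R1 → (0, 0, -4)  (L[2][1] := 4)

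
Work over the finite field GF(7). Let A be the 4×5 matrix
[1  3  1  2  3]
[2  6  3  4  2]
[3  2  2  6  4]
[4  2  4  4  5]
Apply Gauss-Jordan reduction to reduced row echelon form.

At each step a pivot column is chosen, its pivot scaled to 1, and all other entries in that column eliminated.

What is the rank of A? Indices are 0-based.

rank = 4

pivot(0,0)=1: scale R0 → (1, 3, 1, 2, 3)
  clear (1,0): R1 −= (2)R0 → (0, 0, 1, 0, 3)
  clear (2,0): R2 −= (3)R0 → (0, 0, 6, 0, 2)
  clear (3,0): R3 −= (4)R0 → (0, 4, 0, 3, 0)
pivot(1,1): swap R1↔R3
pivot(1,1)=4: scale R1 → (0, 1, 0, 6, 0)
  clear (0,1): R0 −= (3)R1 → (1, 0, 1, 5, 3)
pivot(2,2)=6: scale R2 → (0, 0, 1, 0, 5)
  clear (0,2): R0 −= (1)R2 → (1, 0, 0, 5, 5)
  clear (3,2): R3 −= (1)R2 → (0, 0, 0, 0, 5)
col 3: no nonzero at/below row 3; advance.
pivot(3,4)=5: scale R3 → (0, 0, 0, 0, 1)
  clear (0,4): R0 −= (5)R3 → (1, 0, 0, 5, 0)
  clear (2,4): R2 −= (5)R3 → (0, 0, 1, 0, 0)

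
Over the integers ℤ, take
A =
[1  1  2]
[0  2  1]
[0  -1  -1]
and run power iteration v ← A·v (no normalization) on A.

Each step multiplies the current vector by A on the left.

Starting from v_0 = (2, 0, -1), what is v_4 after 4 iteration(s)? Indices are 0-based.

v_0 = (2, 0, -1).
v_1 = A·v_0 = (0, -1, 1).
v_2 = A·v_1 = (1, -1, 0).
v_3 = A·v_2 = (0, -2, 1).
v_4 = A·v_3 = (0, -3, 1).

v_4 = (0, -3, 1)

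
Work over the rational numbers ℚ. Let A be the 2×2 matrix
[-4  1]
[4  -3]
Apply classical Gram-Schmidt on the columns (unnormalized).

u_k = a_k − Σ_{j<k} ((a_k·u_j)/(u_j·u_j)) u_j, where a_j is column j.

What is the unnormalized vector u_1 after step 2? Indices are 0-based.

u_1 = (-1, -1)

Step 1: u_0 = a_0 = (-4, 4).
Step 2: u_1 = a_1 − (-1/2)·u_0 = (-1, -1).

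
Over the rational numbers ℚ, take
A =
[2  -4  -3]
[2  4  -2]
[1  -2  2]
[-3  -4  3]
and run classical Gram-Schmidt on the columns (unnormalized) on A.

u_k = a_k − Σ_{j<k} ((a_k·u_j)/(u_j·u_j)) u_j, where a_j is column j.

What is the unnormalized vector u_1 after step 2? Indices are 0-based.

u_1 = (-46/9, 26/9, -23/9, -7/3)

Step 1: u_0 = a_0 = (2, 2, 1, -3).
Step 2: u_1 = a_1 − (5/9)·u_0 = (-46/9, 26/9, -23/9, -7/3).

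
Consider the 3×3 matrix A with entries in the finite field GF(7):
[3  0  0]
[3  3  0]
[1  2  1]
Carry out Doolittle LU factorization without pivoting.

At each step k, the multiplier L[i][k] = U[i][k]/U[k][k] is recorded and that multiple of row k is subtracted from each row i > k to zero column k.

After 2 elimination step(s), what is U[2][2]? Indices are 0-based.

k=0: U[0][0]=3
  eliminate (1,0): mult=1, new row 1: (0, 3, 0); set L[1][0]=1
  eliminate (2,0): mult=5, new row 2: (0, 2, 1); set L[2][0]=5
k=1: U[1][1]=3
  eliminate (2,1): mult=3, new row 2: (0, 0, 1); set L[2][1]=3

U[2][2] = 1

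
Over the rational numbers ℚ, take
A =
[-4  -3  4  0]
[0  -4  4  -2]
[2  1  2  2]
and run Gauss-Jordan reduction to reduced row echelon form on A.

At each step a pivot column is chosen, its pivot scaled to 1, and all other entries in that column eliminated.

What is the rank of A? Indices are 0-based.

[1] R0 /= -4  ⇒  (1, 3/4, -1, 0)
     R2 -= 2·R0  ⇒  (0, -1/2, 4, 2)
[2] R1 /= -4  ⇒  (0, 1, -1, 1/2)
     R0 -= 3/4·R1  ⇒  (1, 0, -1/4, -3/8)
     R2 -= -1/2·R1  ⇒  (0, 0, 7/2, 9/4)
[3] R2 /= 7/2  ⇒  (0, 0, 1, 9/14)
     R0 -= -1/4·R2  ⇒  (1, 0, 0, -3/14)
     R1 -= -1·R2  ⇒  (0, 1, 0, 8/7)

rank = 3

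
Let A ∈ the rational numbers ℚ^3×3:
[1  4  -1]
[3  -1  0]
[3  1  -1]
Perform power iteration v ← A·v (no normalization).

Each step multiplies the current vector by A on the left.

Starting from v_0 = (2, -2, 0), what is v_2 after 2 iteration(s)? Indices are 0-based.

v_2 = (22, -26, -14)

v_0 = (2, -2, 0).
v_1 = A·v_0 = (-6, 8, 4).
v_2 = A·v_1 = (22, -26, -14).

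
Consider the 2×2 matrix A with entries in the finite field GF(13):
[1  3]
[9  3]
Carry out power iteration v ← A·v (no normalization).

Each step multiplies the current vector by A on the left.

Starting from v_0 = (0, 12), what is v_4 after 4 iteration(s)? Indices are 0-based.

v_4 = (12, 1)

v_0 = (0, 12).
v_1 = A·v_0 = (10, 10).
v_2 = A·v_1 = (1, 3).
v_3 = A·v_2 = (10, 5).
v_4 = A·v_3 = (12, 1).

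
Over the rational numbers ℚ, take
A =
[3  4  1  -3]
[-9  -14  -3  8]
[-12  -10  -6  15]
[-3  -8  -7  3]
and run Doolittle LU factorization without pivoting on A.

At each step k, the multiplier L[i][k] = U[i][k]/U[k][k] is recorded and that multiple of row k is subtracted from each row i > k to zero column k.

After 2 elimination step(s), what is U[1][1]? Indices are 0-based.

U[1][1] = -2

Step 1: pivot at (0,0) is 3.
  row1 ← row1 − (-3)·row0  ⇒  L[1][0]=-3, U row1=(0, -2, 0, -1)
  row2 ← row2 − (-4)·row0  ⇒  L[2][0]=-4, U row2=(0, 6, -2, 3)
  row3 ← row3 − (-1)·row0  ⇒  L[3][0]=-1, U row3=(0, -4, -6, 0)
Step 2: pivot at (1,1) is -2.
  row2 ← row2 − (-3)·row1  ⇒  L[2][1]=-3, U row2=(0, 0, -2, 0)
  row3 ← row3 − (2)·row1  ⇒  L[3][1]=2, U row3=(0, 0, -6, 2)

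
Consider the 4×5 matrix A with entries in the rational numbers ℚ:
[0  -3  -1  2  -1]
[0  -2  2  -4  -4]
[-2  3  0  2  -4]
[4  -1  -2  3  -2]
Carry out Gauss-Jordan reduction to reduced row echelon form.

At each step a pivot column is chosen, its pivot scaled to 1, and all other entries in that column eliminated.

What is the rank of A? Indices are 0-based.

pivot(0,0): swap R0↔R2
pivot(0,0)=-2: scale R0 → (1, -3/2, 0, -1, 2)
  clear (3,0): R3 −= (4)R0 → (0, 5, -2, 7, -10)
pivot(1,1)=-2: scale R1 → (0, 1, -1, 2, 2)
  clear (0,1): R0 −= (-3/2)R1 → (1, 0, -3/2, 2, 5)
  clear (2,1): R2 −= (-3)R1 → (0, 0, -4, 8, 5)
  clear (3,1): R3 −= (5)R1 → (0, 0, 3, -3, -20)
pivot(2,2)=-4: scale R2 → (0, 0, 1, -2, -5/4)
  clear (0,2): R0 −= (-3/2)R2 → (1, 0, 0, -1, 25/8)
  clear (1,2): R1 −= (-1)R2 → (0, 1, 0, 0, 3/4)
  clear (3,2): R3 −= (3)R2 → (0, 0, 0, 3, -65/4)
pivot(3,3)=3: scale R3 → (0, 0, 0, 1, -65/12)
  clear (0,3): R0 −= (-1)R3 → (1, 0, 0, 0, -55/24)
  clear (2,3): R2 −= (-2)R3 → (0, 0, 1, 0, -145/12)

rank = 4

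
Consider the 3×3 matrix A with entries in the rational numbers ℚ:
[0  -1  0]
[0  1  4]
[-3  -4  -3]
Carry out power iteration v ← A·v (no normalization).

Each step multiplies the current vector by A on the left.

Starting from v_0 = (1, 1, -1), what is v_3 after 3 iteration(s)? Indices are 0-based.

v_3 = (19, 89, -14)

v_0 = (1, 1, -1).
v_1 = A·v_0 = (-1, -3, -4).
v_2 = A·v_1 = (3, -19, 27).
v_3 = A·v_2 = (19, 89, -14).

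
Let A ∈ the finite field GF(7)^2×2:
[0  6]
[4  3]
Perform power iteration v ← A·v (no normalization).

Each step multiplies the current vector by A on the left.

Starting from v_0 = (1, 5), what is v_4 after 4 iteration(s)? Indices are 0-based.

v_4 = (0, 6)

v_0 = (1, 5).
v_1 = A·v_0 = (2, 5).
v_2 = A·v_1 = (2, 2).
v_3 = A·v_2 = (5, 0).
v_4 = A·v_3 = (0, 6).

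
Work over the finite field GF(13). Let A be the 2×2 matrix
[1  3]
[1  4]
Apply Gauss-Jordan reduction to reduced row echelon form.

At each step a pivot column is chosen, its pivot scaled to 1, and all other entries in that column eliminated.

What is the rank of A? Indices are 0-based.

pivot(0,0)=1: scale R0 → (1, 3)
  clear (1,0): R1 −= (1)R0 → (0, 1)
pivot(1,1)=1: scale R1 → (0, 1)
  clear (0,1): R0 −= (3)R1 → (1, 0)

rank = 2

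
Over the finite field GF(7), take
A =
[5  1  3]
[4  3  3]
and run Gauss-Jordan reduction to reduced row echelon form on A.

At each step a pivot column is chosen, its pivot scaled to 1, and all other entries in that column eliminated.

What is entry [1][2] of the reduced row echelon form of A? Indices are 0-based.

M[1][2] = 6

[1] R0 /= 5  ⇒  (1, 3, 2)
     R1 -= 4·R0  ⇒  (0, 5, 2)
[2] R1 /= 5  ⇒  (0, 1, 6)
     R0 -= 3·R1  ⇒  (1, 0, 5)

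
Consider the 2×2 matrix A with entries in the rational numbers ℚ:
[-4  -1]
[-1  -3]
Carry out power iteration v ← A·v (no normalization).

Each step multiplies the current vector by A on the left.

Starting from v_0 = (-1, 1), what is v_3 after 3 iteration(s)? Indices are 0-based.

v_0 = (-1, 1).
v_1 = A·v_0 = (3, -2).
v_2 = A·v_1 = (-10, 3).
v_3 = A·v_2 = (37, 1).

v_3 = (37, 1)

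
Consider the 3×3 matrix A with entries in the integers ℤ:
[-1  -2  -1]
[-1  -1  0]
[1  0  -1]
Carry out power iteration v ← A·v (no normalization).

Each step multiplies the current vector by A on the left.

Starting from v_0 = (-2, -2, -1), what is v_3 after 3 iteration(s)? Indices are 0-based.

v_0 = (-2, -2, -1).
v_1 = A·v_0 = (7, 4, -1).
v_2 = A·v_1 = (-14, -11, 8).
v_3 = A·v_2 = (28, 25, -22).

v_3 = (28, 25, -22)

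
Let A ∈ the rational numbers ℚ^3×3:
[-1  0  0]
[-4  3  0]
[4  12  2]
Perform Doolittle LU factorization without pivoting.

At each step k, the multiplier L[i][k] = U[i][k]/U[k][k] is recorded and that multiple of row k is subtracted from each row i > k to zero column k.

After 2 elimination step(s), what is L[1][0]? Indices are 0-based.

k=0: U[0][0]=-1
  eliminate (1,0): mult=4, new row 1: (0, 3, 0); set L[1][0]=4
  eliminate (2,0): mult=-4, new row 2: (0, 12, 2); set L[2][0]=-4
k=1: U[1][1]=3
  eliminate (2,1): mult=4, new row 2: (0, 0, 2); set L[2][1]=4

L[1][0] = 4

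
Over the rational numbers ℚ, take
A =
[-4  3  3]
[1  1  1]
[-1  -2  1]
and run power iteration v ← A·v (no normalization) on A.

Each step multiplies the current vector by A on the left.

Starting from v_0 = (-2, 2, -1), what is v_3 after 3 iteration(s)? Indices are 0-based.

v_3 = (209, -61, 30)

v_0 = (-2, 2, -1).
v_1 = A·v_0 = (11, -1, -3).
v_2 = A·v_1 = (-56, 7, -12).
v_3 = A·v_2 = (209, -61, 30).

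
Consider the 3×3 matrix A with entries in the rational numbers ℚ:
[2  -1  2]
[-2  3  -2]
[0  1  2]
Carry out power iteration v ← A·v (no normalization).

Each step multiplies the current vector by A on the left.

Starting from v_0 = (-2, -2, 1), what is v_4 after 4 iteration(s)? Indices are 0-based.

v_4 = (20, -92, -76)

v_0 = (-2, -2, 1).
v_1 = A·v_0 = (0, -4, 0).
v_2 = A·v_1 = (4, -12, -4).
v_3 = A·v_2 = (12, -36, -20).
v_4 = A·v_3 = (20, -92, -76).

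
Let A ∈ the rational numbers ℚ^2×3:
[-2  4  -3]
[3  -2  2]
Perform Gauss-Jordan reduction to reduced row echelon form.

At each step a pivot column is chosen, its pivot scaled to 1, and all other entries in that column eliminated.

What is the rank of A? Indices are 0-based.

step 1: normalize row 0 (÷-2) = (1, -2, 3/2)
  row 1: subtract 3×row0 = (0, 4, -5/2)
step 2: normalize row 1 (÷4) = (0, 1, -5/8)
  row 0: subtract -2×row1 = (1, 0, 1/4)

rank = 2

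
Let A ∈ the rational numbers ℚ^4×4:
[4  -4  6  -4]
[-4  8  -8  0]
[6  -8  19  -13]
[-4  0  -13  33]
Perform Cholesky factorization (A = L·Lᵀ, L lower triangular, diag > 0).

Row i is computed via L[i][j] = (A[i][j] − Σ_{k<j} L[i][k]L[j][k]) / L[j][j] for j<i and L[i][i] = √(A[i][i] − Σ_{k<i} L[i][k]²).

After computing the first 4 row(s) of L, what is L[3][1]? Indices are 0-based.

Step 1: L[0][0] = √(4) = 2.
  L[1][0] = (-4) / L[0][0] = -2.
Step 2: L[1][1] = √(4) = 2.
  L[2][0] = (6) / L[0][0] = 3.
  L[2][1] = (-2) / L[1][1] = -1.
Step 3: L[2][2] = √(9) = 3.
  L[3][0] = (-4) / L[0][0] = -2.
  L[3][1] = (-4) / L[1][1] = -2.
  L[3][2] = (-9) / L[2][2] = -3.
Step 4: L[3][3] = √(16) = 4.

L[3][1] = -2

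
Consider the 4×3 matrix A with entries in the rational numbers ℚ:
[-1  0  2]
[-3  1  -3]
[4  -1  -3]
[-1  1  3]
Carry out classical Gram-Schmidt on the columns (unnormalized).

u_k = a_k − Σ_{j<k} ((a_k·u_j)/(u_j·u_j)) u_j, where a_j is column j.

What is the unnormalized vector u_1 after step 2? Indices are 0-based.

u_1 = (-8/27, 1/9, 5/27, 19/27)

Step 1: u_0 = a_0 = (-1, -3, 4, -1).
Step 2: u_1 = a_1 − (-8/27)·u_0 = (-8/27, 1/9, 5/27, 19/27).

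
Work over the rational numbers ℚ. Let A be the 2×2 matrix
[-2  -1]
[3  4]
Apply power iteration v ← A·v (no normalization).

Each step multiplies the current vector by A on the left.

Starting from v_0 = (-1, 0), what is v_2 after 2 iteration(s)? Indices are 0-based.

v_0 = (-1, 0).
v_1 = A·v_0 = (2, -3).
v_2 = A·v_1 = (-1, -6).

v_2 = (-1, -6)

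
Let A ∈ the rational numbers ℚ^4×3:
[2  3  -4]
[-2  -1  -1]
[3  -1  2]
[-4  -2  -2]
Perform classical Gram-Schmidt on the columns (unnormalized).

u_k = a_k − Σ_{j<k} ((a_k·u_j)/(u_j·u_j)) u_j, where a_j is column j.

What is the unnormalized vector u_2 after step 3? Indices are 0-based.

Step 1: u_0 = a_0 = (2, -2, 3, -4).
Step 2: u_1 = a_1 − (13/33)·u_0 = (73/33, -7/33, -24/11, -14/33).
Step 3: u_2 = a_2 − (8/33)·u_0 − (-401/326)·u_1 = (-575/326, -253/326, -230/163, -253/163).

u_2 = (-575/326, -253/326, -230/163, -253/163)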